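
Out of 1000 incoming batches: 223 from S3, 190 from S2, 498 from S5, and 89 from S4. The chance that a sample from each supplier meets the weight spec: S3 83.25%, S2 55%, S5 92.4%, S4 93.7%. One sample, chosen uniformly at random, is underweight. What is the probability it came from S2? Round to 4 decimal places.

Taking complements, P(underweight | each) = S3 0.1675, S2 0.45, S5 0.076, S4 0.063.
Prior × likelihood for each hypothesis:
  S3: 0.223 × 0.1675 = 0.0373525
  S2: 0.19 × 0.45 = 0.0855
  S5: 0.498 × 0.076 = 0.037848
  S4: 0.089 × 0.063 = 0.005607
Total = 0.1663075.
P(S2 | evidence) = 0.0855 / 0.1663075 ≈ 0.5141.

0.5141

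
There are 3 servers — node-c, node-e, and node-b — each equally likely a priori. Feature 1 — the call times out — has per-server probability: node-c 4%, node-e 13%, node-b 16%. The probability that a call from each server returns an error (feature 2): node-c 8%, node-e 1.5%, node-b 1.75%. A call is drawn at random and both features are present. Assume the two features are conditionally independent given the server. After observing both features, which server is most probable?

Since the prior is uniform, the posterior is proportional to the likelihood:
  node-c: 0.04 × 0.08 = 0.0032
  node-e: 0.13 × 0.015 = 0.00195
  node-b: 0.16 × 0.0175 = 0.0028
Sum = 0.00795.
Largest term belongs to node-c, so node-c is most probable.

node-c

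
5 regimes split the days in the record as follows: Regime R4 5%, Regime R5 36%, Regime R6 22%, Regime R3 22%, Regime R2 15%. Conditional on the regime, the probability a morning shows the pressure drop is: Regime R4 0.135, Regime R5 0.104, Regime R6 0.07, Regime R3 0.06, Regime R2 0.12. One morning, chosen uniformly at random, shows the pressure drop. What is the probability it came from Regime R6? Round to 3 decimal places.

Prior × likelihood for each hypothesis:
  Regime R4: 0.05 × 0.135 = 0.00675
  Regime R5: 0.36 × 0.104 = 0.03744
  Regime R6: 0.22 × 0.07 = 0.0154
  Regime R3: 0.22 × 0.06 = 0.0132
  Regime R2: 0.15 × 0.12 = 0.018
Sum = 0.09079.
P(Regime R6 | evidence) = 0.0154 / 0.09079 ≈ 0.170.

0.170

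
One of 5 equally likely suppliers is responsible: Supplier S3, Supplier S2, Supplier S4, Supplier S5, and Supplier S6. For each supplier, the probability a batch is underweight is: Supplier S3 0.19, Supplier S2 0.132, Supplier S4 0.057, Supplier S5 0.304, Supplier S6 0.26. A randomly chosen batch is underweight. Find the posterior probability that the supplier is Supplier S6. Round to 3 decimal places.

Since the prior is uniform, the posterior is proportional to the likelihood:
  Supplier S3: 0.19
  Supplier S2: 0.132
  Supplier S4: 0.057
  Supplier S5: 0.304
  Supplier S6: 0.26
Total = 0.943.
P(Supplier S6 | evidence) = 0.26 / 0.943 ≈ 0.276.

0.276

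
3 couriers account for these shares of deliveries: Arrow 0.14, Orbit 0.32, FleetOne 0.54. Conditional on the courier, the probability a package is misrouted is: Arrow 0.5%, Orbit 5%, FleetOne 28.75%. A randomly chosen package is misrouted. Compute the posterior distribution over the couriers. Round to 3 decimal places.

Arrow 0.004, Orbit 0.093, FleetOne 0.903

Unnormalized posteriors (prior × likelihood):
  Arrow: 0.14 × 0.005 = 0.0007
  Orbit: 0.32 × 0.05 = 0.016
  FleetOne: 0.54 × 0.2875 = 0.15525
Total = 0.17195.
P(Arrow | misrouted) = 0.0007/0.17195 ≈ 0.004
P(Orbit | misrouted) = 0.016/0.17195 ≈ 0.093
P(FleetOne | misrouted) = 0.15525/0.17195 ≈ 0.903
(Check: 0.004+0.093+0.903 = 1.000.)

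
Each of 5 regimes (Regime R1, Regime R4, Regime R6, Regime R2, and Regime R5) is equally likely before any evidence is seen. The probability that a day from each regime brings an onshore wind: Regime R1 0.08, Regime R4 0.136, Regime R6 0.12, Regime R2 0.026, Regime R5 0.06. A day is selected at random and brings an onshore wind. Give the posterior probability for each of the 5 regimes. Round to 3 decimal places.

Since the prior is uniform, the posterior is proportional to the likelihood:
  Regime R1: 0.08
  Regime R4: 0.136
  Regime R6: 0.12
  Regime R2: 0.026
  Regime R5: 0.06
Sum = 0.422.
P(Regime R1 | onshore) = 0.08/0.422 ≈ 0.190
P(Regime R4 | onshore) = 0.136/0.422 ≈ 0.322
P(Regime R6 | onshore) = 0.12/0.422 ≈ 0.284
P(Regime R2 | onshore) = 0.026/0.422 ≈ 0.062
P(Regime R5 | onshore) = 0.06/0.422 ≈ 0.142

Regime R1 0.190, Regime R4 0.322, Regime R6 0.284, Regime R2 0.062, Regime R5 0.142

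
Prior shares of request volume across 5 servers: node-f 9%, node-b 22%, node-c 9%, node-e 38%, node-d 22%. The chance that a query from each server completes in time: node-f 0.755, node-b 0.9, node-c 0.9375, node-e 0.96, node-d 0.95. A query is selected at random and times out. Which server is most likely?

Taking complements, P(timeout | each) = node-f 0.245, node-b 0.1, node-c 0.0625, node-e 0.04, node-d 0.05.
Unnormalized posteriors (prior × likelihood):
  node-f: 0.09 × 0.245 = 0.02205
  node-b: 0.22 × 0.1 = 0.022
  node-c: 0.09 × 0.0625 = 0.005625
  node-e: 0.38 × 0.04 = 0.0152
  node-d: 0.22 × 0.05 = 0.011
Sum = 0.075875.
Largest term belongs to node-f, so node-f is most probable.

node-f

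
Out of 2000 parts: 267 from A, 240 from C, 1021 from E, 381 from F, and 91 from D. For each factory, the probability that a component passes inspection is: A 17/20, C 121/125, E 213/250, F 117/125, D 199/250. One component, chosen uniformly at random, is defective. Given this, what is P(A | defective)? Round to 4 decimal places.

Taking complements, P(defective | each) = A 0.15, C 0.032, E 0.148, F 0.064, D 0.204.
Unnormalized posteriors (prior × likelihood):
  A: 0.1335 × 0.15 = 0.020025
  C: 0.12 × 0.032 = 0.00384
  E: 0.5105 × 0.148 = 0.075554
  F: 0.1905 × 0.064 = 0.012192
  D: 0.0455 × 0.204 = 0.009282
Sum = 0.120893.
P(A | evidence) = 0.020025 / 0.120893 ≈ 0.1656.

0.1656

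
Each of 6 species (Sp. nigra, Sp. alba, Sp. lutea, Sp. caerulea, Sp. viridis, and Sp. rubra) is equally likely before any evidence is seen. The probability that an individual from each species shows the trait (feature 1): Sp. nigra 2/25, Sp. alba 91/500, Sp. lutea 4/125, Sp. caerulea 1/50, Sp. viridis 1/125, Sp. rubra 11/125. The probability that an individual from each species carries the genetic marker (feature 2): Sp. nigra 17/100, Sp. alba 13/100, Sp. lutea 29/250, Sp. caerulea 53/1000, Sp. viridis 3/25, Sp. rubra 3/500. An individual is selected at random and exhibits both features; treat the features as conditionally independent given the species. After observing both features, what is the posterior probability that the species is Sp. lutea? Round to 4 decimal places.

With a uniform prior (1/6 each), posterior ∝ likelihood:
  Sp. nigra: 0.08 × 0.17 = 0.0136
  Sp. alba: 0.182 × 0.13 = 0.02366
  Sp. lutea: 0.032 × 0.116 = 0.003712
  Sp. caerulea: 0.02 × 0.053 = 0.00106
  Sp. viridis: 0.008 × 0.12 = 0.00096
  Sp. rubra: 0.088 × 0.006 = 0.000528
Normalizing constant = 0.04352.
P(Sp. lutea | evidence) = 0.003712 / 0.04352 ≈ 0.0853.

0.0853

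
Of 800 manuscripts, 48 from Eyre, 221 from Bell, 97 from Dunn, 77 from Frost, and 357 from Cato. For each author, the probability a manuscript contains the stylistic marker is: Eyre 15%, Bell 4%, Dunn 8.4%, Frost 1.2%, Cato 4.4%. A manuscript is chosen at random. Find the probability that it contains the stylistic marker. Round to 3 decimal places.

Prior × likelihood for each hypothesis:
  Eyre: 0.06 × 0.15 = 0.009
  Bell: 0.27625 × 0.04 = 0.01105
  Dunn: 0.12125 × 0.084 = 0.010185
  Frost: 0.09625 × 0.012 = 0.001155
  Cato: 0.44625 × 0.044 = 0.019635
P(marker) = 0.009 + 0.01105 + 0.010185 + 0.001155 + 0.019635 = 0.051025 → 0.051.

0.051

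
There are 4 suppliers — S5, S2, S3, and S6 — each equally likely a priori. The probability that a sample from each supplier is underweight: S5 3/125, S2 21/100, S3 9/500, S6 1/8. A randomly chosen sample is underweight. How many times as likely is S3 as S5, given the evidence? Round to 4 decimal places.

With a uniform prior (1/4 each), posterior ∝ likelihood:
  S5: 0.024
  S2: 0.21
  S3: 0.018
  S6: 0.125
Sum = 0.377.
The ratio is 0.018 / 0.024 (the normalizer cancels) = 0.7500.

0.7500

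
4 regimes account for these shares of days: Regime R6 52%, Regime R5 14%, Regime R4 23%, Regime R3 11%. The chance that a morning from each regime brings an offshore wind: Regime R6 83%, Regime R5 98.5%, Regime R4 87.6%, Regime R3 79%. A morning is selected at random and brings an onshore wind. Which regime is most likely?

Regime R6

Taking complements, P(onshore | each) = Regime R6 0.17, Regime R5 0.015, Regime R4 0.124, Regime R3 0.21.
Prior × likelihood for each hypothesis:
  Regime R6: 0.52 × 0.17 = 0.0884
  Regime R5: 0.14 × 0.015 = 0.0021
  Regime R4: 0.23 × 0.124 = 0.02852
  Regime R3: 0.11 × 0.21 = 0.0231
Total = 0.14212.
Largest term belongs to Regime R6, so Regime R6 is most probable.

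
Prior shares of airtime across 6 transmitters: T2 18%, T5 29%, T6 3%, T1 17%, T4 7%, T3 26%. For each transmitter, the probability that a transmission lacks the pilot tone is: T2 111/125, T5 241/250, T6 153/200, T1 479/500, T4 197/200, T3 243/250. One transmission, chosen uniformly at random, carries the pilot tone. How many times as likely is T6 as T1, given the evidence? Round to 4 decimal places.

Taking complements, P(pilot | each) = T2 0.112, T5 0.036, T6 0.235, T1 0.042, T4 0.015, T3 0.028.
Prior × likelihood for each hypothesis:
  T2: 0.18 × 0.112 = 0.02016
  T5: 0.29 × 0.036 = 0.01044
  T6: 0.03 × 0.235 = 0.00705
  T1: 0.17 × 0.042 = 0.00714
  T4: 0.07 × 0.015 = 0.00105
  T3: 0.26 × 0.028 = 0.00728
Total = 0.05312.
The ratio is 0.00705 / 0.00714 (the normalizer cancels) = 0.9874.

0.9874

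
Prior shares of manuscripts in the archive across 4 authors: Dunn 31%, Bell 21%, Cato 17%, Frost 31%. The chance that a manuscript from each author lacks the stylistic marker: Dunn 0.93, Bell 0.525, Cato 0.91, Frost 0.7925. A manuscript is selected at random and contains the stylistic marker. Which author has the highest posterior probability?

Taking complements, P(marker | each) = Dunn 0.07, Bell 0.475, Cato 0.09, Frost 0.2075.
Unnormalized posteriors (prior × likelihood):
  Dunn: 0.31 × 0.07 = 0.0217
  Bell: 0.21 × 0.475 = 0.09975
  Cato: 0.17 × 0.09 = 0.0153
  Frost: 0.31 × 0.2075 = 0.064325
Total = 0.201075.
Largest term belongs to Bell, so Bell is most probable.

Bell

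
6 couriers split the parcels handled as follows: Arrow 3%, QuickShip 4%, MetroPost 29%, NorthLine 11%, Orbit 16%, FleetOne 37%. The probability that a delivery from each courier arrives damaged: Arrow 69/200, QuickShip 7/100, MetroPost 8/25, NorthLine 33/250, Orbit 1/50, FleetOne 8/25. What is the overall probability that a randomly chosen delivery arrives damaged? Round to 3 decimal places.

Unnormalized posteriors (prior × likelihood):
  Arrow: 0.03 × 0.345 = 0.01035
  QuickShip: 0.04 × 0.07 = 0.0028
  MetroPost: 0.29 × 0.32 = 0.0928
  NorthLine: 0.11 × 0.132 = 0.01452
  Orbit: 0.16 × 0.02 = 0.0032
  FleetOne: 0.37 × 0.32 = 0.1184
P(damaged) = 0.01035 + 0.0028 + 0.0928 + 0.01452 + 0.0032 + 0.1184 = 0.24207 → 0.242.

0.242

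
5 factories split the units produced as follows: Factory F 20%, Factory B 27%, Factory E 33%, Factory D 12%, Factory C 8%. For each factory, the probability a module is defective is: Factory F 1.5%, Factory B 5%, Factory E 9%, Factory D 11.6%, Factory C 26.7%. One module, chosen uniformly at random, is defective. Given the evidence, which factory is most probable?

Factory E

Unnormalized posteriors (prior × likelihood):
  Factory F: 0.2 × 0.015 = 0.003
  Factory B: 0.27 × 0.05 = 0.0135
  Factory E: 0.33 × 0.09 = 0.0297
  Factory D: 0.12 × 0.116 = 0.01392
  Factory C: 0.08 × 0.267 = 0.02136
Total = 0.08148.
Largest term belongs to Factory E, so Factory E is most probable.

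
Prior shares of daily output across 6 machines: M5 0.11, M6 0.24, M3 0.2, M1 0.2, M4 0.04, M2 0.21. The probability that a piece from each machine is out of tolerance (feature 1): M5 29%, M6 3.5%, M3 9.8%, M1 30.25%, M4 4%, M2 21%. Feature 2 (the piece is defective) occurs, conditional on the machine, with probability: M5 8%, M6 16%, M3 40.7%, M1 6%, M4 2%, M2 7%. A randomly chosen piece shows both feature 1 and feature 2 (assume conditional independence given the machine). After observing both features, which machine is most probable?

M3

By Bayes' rule, posterior ∝ prior × likelihood:
  M5: 0.11 × 0.29 × 0.08 = 0.002552
  M6: 0.24 × 0.035 × 0.16 = 0.001344
  M3: 0.2 × 0.098 × 0.407 = 0.0079772
  M1: 0.2 × 0.3025 × 0.06 = 0.00363
  M4: 0.04 × 0.04 × 0.02 = 0.000032
  M2: 0.21 × 0.21 × 0.07 = 0.003087
Sum = 0.0186222.
Largest term belongs to M3, so M3 is most probable.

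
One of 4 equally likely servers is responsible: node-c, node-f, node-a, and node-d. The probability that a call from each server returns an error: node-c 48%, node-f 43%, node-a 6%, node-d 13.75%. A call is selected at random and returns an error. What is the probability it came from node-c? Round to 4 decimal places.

0.4334

Since the prior is uniform, the posterior is proportional to the likelihood:
  node-c: 0.48
  node-f: 0.43
  node-a: 0.06
  node-d: 0.1375
Total = 1.1075.
P(node-c | evidence) = 0.48 / 1.1075 ≈ 0.4334.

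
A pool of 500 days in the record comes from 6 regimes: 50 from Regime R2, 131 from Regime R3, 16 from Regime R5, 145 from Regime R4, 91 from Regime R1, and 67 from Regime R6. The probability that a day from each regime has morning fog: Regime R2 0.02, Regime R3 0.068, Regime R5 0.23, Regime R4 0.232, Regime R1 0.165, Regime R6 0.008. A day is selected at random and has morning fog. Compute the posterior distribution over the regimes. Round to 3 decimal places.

By Bayes' rule, posterior ∝ prior × likelihood:
  Regime R2: 0.1 × 0.02 = 0.002
  Regime R3: 0.262 × 0.068 = 0.017816
  Regime R5: 0.032 × 0.23 = 0.00736
  Regime R4: 0.29 × 0.232 = 0.06728
  Regime R1: 0.182 × 0.165 = 0.03003
  Regime R6: 0.134 × 0.008 = 0.001072
Normalizing constant = 0.125558.
P(Regime R2 | fog) = 0.002/0.125558 ≈ 0.016
P(Regime R3 | fog) = 0.017816/0.125558 ≈ 0.142
P(Regime R5 | fog) = 0.00736/0.125558 ≈ 0.059
P(Regime R4 | fog) = 0.06728/0.125558 ≈ 0.536
P(Regime R1 | fog) = 0.03003/0.125558 ≈ 0.239
P(Regime R6 | fog) = 0.001072/0.125558 ≈ 0.009

Regime R2 0.016, Regime R3 0.142, Regime R5 0.059, Regime R4 0.536, Regime R1 0.239, Regime R6 0.009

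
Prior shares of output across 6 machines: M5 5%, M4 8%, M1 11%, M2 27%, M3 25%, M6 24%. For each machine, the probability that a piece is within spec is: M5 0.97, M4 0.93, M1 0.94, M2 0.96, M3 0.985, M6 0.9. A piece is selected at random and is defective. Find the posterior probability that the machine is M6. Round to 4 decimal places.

0.4593

Taking complements, P(defective | each) = M5 0.03, M4 0.07, M1 0.06, M2 0.04, M3 0.015, M6 0.1.
Unnormalized posteriors (prior × likelihood):
  M5: 0.05 × 0.03 = 0.0015
  M4: 0.08 × 0.07 = 0.0056
  M1: 0.11 × 0.06 = 0.0066
  M2: 0.27 × 0.04 = 0.0108
  M3: 0.25 × 0.015 = 0.00375
  M6: 0.24 × 0.1 = 0.024
Total = 0.05225.
P(M6 | evidence) = 0.024 / 0.05225 ≈ 0.4593.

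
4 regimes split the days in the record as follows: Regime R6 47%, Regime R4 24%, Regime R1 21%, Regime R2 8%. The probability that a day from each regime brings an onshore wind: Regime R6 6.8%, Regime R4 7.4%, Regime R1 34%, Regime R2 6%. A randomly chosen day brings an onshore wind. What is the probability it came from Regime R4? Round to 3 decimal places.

0.141

Prior × likelihood for each hypothesis:
  Regime R6: 0.47 × 0.068 = 0.03196
  Regime R4: 0.24 × 0.074 = 0.01776
  Regime R1: 0.21 × 0.34 = 0.0714
  Regime R2: 0.08 × 0.06 = 0.0048
Sum = 0.12592.
P(Regime R4 | evidence) = 0.01776 / 0.12592 ≈ 0.141.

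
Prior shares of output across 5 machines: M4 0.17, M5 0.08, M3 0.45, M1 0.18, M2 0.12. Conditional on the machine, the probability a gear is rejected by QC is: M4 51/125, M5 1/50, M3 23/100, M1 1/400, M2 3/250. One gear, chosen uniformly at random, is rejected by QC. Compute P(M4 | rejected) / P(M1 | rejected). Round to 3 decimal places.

154.133

Compute prior × likelihood for every hypothesis:
  M4: 0.17 × 0.408 = 0.06936
  M5: 0.08 × 0.02 = 0.0016
  M3: 0.45 × 0.23 = 0.1035
  M1: 0.18 × 0.0025 = 0.00045
  M2: 0.12 × 0.012 = 0.00144
Total = 0.17635.
The ratio is 0.06936 / 0.00045 (the normalizer cancels) = 154.133.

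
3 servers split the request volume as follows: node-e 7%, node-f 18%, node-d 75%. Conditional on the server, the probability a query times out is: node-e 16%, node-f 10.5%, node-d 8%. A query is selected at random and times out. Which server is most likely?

Prior × likelihood for each hypothesis:
  node-e: 0.07 × 0.16 = 0.0112
  node-f: 0.18 × 0.105 = 0.0189
  node-d: 0.75 × 0.08 = 0.06
Sum = 0.0901.
Largest term belongs to node-d, so node-d is most probable.

node-d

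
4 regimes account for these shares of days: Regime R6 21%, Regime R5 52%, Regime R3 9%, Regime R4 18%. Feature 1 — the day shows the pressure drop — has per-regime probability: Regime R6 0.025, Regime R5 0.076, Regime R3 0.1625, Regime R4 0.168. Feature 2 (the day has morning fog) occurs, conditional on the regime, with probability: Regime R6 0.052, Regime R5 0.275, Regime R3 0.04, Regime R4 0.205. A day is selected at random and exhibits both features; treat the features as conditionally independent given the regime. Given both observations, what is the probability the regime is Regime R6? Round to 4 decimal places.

0.0152

By Bayes' rule, posterior ∝ prior × likelihood:
  Regime R6: 0.21 × 0.025 × 0.052 = 0.000273
  Regime R5: 0.52 × 0.076 × 0.275 = 0.010868
  Regime R3: 0.09 × 0.1625 × 0.04 = 0.000585
  Regime R4: 0.18 × 0.168 × 0.205 = 0.0061992
Normalizing constant = 0.0179252.
P(Regime R6 | evidence) = 0.000273 / 0.0179252 ≈ 0.0152.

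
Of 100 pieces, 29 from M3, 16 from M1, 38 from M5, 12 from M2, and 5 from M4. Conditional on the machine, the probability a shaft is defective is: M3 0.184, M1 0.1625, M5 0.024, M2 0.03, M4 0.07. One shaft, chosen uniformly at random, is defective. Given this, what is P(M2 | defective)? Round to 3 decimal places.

0.038

By Bayes' rule, posterior ∝ prior × likelihood:
  M3: 0.29 × 0.184 = 0.05336
  M1: 0.16 × 0.1625 = 0.026
  M5: 0.38 × 0.024 = 0.00912
  M2: 0.12 × 0.03 = 0.0036
  M4: 0.05 × 0.07 = 0.0035
Sum = 0.09558.
P(M2 | evidence) = 0.0036 / 0.09558 ≈ 0.038.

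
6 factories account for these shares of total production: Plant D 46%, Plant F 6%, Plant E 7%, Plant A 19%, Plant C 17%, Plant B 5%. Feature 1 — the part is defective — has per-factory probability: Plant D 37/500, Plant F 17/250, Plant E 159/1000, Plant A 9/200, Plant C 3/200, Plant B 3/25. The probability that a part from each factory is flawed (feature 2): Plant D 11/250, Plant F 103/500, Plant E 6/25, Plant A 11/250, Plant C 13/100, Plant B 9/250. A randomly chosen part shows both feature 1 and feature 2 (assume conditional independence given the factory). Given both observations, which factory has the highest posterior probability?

By Bayes' rule, posterior ∝ prior × likelihood:
  Plant D: 0.46 × 0.074 × 0.044 = 0.00149776
  Plant F: 0.06 × 0.068 × 0.206 = 0.00084048
  Plant E: 0.07 × 0.159 × 0.24 = 0.0026712
  Plant A: 0.19 × 0.045 × 0.044 = 0.0003762
  Plant C: 0.17 × 0.015 × 0.13 = 0.0003315
  Plant B: 0.05 × 0.12 × 0.036 = 0.000216
Sum = 0.00593314.
Largest term belongs to Plant E, so Plant E is most probable.

Plant E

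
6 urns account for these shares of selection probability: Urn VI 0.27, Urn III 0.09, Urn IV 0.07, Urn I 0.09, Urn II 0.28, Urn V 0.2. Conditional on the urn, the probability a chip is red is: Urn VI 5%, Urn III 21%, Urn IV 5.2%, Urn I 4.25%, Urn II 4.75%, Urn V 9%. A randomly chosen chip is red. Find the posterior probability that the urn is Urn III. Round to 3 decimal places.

0.266

Prior × likelihood for each hypothesis:
  Urn VI: 0.27 × 0.05 = 0.0135
  Urn III: 0.09 × 0.21 = 0.0189
  Urn IV: 0.07 × 0.052 = 0.00364
  Urn I: 0.09 × 0.0425 = 0.003825
  Urn II: 0.28 × 0.0475 = 0.0133
  Urn V: 0.2 × 0.09 = 0.018
Sum = 0.071165.
P(Urn III | evidence) = 0.0189 / 0.071165 ≈ 0.266.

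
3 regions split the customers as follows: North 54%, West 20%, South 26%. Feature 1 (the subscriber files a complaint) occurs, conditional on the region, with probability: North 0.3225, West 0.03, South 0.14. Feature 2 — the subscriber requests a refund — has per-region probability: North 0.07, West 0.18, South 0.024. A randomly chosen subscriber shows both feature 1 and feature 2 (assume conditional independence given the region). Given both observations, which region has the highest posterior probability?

North

Compute prior × likelihood for every hypothesis:
  North: 0.54 × 0.3225 × 0.07 = 0.0121905
  West: 0.2 × 0.03 × 0.18 = 0.00108
  South: 0.26 × 0.14 × 0.024 = 0.0008736
Total = 0.0141441.
Largest term belongs to North, so North is most probable.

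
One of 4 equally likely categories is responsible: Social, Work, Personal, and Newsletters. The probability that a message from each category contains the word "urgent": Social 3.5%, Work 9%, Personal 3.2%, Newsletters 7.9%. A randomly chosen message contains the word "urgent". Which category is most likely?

Since the prior is uniform, the posterior is proportional to the likelihood:
  Social: 0.035
  Work: 0.09
  Personal: 0.032
  Newsletters: 0.079
Sum = 0.236.
Largest term belongs to Work, so Work is most probable.

Work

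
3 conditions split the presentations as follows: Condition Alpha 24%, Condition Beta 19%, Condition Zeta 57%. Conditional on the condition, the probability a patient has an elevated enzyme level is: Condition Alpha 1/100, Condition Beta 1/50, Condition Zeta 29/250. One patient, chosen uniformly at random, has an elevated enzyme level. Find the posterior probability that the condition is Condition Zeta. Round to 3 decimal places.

0.914

Prior × likelihood for each hypothesis:
  Condition Alpha: 0.24 × 0.01 = 0.0024
  Condition Beta: 0.19 × 0.02 = 0.0038
  Condition Zeta: 0.57 × 0.116 = 0.06612
Total = 0.07232.
P(Condition Zeta | evidence) = 0.06612 / 0.07232 ≈ 0.914.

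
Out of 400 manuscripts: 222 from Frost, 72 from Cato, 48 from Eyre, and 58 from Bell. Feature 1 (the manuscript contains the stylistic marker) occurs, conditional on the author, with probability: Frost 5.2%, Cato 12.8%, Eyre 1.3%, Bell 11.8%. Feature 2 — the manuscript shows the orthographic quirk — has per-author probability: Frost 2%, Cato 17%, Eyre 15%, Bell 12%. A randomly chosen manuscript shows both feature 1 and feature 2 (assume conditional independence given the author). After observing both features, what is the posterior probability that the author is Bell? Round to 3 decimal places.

Prior × likelihood for each hypothesis:
  Frost: 0.555 × 0.052 × 0.02 = 0.0005772
  Cato: 0.18 × 0.128 × 0.17 = 0.0039168
  Eyre: 0.12 × 0.013 × 0.15 = 0.000234
  Bell: 0.145 × 0.118 × 0.12 = 0.0020532
Total = 0.0067812.
P(Bell | evidence) = 0.0020532 / 0.0067812 ≈ 0.303.

0.303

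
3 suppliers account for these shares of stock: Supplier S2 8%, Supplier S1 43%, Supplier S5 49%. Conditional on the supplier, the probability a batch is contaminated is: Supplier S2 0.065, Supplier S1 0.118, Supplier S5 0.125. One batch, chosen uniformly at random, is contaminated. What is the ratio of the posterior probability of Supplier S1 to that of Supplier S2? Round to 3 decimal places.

Unnormalized posteriors (prior × likelihood):
  Supplier S2: 0.08 × 0.065 = 0.0052
  Supplier S1: 0.43 × 0.118 = 0.05074
  Supplier S5: 0.49 × 0.125 = 0.06125
Normalizing constant = 0.11719.
The ratio is 0.05074 / 0.0052 (the normalizer cancels) = 9.758.

9.758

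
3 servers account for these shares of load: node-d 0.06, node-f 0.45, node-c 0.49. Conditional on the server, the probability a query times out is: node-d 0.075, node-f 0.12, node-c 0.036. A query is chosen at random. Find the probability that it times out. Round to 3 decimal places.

Unnormalized posteriors (prior × likelihood):
  node-d: 0.06 × 0.075 = 0.0045
  node-f: 0.45 × 0.12 = 0.054
  node-c: 0.49 × 0.036 = 0.01764
P(timeout) = 0.0045 + 0.054 + 0.01764 = 0.07614 → 0.076.

0.076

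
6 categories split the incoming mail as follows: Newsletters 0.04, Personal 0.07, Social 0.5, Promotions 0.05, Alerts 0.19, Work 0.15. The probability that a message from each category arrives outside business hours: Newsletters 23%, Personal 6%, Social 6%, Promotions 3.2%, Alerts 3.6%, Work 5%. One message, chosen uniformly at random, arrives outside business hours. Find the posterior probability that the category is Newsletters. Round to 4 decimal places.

0.1550

Unnormalized posteriors (prior × likelihood):
  Newsletters: 0.04 × 0.23 = 0.0092
  Personal: 0.07 × 0.06 = 0.0042
  Social: 0.5 × 0.06 = 0.03
  Promotions: 0.05 × 0.032 = 0.0016
  Alerts: 0.19 × 0.036 = 0.00684
  Work: 0.15 × 0.05 = 0.0075
Normalizing constant = 0.05934.
P(Newsletters | evidence) = 0.0092 / 0.05934 ≈ 0.1550.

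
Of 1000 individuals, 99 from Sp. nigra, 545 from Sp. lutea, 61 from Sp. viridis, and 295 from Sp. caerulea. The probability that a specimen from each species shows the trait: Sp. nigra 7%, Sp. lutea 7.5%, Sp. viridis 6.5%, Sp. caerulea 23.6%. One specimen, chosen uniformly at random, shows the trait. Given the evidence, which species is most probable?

Sp. caerulea

Compute prior × likelihood for every hypothesis:
  Sp. nigra: 0.099 × 0.07 = 0.00693
  Sp. lutea: 0.545 × 0.075 = 0.040875
  Sp. viridis: 0.061 × 0.065 = 0.003965
  Sp. caerulea: 0.295 × 0.236 = 0.06962
Total = 0.12139.
Largest term belongs to Sp. caerulea, so Sp. caerulea is most probable.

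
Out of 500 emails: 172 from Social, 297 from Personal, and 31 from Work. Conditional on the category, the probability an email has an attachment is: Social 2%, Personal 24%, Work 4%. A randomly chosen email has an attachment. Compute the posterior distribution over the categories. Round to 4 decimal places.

Social 0.0453, Personal 0.9384, Work 0.0163

By Bayes' rule, posterior ∝ prior × likelihood:
  Social: 0.344 × 0.02 = 0.00688
  Personal: 0.594 × 0.24 = 0.14256
  Work: 0.062 × 0.04 = 0.00248
Sum = 0.15192.
P(Social | attachment) = 0.00688/0.15192 ≈ 0.0453
P(Personal | attachment) = 0.14256/0.15192 ≈ 0.9384
P(Work | attachment) = 0.00248/0.15192 ≈ 0.0163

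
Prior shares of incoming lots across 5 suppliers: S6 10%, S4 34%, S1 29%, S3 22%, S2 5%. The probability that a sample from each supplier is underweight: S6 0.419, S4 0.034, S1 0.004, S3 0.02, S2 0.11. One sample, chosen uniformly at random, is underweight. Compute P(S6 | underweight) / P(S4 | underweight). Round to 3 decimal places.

Compute prior × likelihood for every hypothesis:
  S6: 0.1 × 0.419 = 0.0419
  S4: 0.34 × 0.034 = 0.01156
  S1: 0.29 × 0.004 = 0.00116
  S3: 0.22 × 0.02 = 0.0044
  S2: 0.05 × 0.11 = 0.0055
Total = 0.06452.
The ratio is 0.0419 / 0.01156 (the normalizer cancels) = 3.625.

3.625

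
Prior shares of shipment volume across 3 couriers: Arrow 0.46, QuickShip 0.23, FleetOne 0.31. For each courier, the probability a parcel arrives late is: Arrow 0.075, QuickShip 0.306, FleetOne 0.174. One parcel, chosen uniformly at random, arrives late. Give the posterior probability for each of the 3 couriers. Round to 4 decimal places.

By Bayes' rule, posterior ∝ prior × likelihood:
  Arrow: 0.46 × 0.075 = 0.0345
  QuickShip: 0.23 × 0.306 = 0.07038
  FleetOne: 0.31 × 0.174 = 0.05394
Normalizing constant = 0.15882.
P(Arrow | late) = 0.0345/0.15882 ≈ 0.2172
P(QuickShip | late) = 0.07038/0.15882 ≈ 0.4431
P(FleetOne | late) = 0.05394/0.15882 ≈ 0.3396

Arrow 0.2172, QuickShip 0.4431, FleetOne 0.3396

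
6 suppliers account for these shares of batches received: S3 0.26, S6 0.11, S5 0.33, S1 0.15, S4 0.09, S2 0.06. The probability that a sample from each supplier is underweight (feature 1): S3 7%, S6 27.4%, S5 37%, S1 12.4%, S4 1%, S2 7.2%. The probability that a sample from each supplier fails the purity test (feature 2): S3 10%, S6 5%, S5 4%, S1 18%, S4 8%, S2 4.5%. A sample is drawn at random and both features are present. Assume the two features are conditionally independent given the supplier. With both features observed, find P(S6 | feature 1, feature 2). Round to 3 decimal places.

Compute prior × likelihood for every hypothesis:
  S3: 0.26 × 0.07 × 0.1 = 0.00182
  S6: 0.11 × 0.274 × 0.05 = 0.001507
  S5: 0.33 × 0.37 × 0.04 = 0.004884
  S1: 0.15 × 0.124 × 0.18 = 0.003348
  S4: 0.09 × 0.01 × 0.08 = 0.000072
  S2: 0.06 × 0.072 × 0.045 = 0.0001944
Normalizing constant = 0.0118254.
P(S6 | evidence) = 0.001507 / 0.0118254 ≈ 0.127.

0.127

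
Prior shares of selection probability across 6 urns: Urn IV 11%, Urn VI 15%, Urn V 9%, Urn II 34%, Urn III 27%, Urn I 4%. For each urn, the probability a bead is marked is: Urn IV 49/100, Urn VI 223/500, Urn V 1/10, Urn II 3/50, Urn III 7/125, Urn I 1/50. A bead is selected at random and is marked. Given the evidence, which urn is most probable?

By Bayes' rule, posterior ∝ prior × likelihood:
  Urn IV: 0.11 × 0.49 = 0.0539
  Urn VI: 0.15 × 0.446 = 0.0669
  Urn V: 0.09 × 0.1 = 0.009
  Urn II: 0.34 × 0.06 = 0.0204
  Urn III: 0.27 × 0.056 = 0.01512
  Urn I: 0.04 × 0.02 = 0.0008
Sum = 0.16612.
Largest term belongs to Urn VI, so Urn VI is most probable.

Urn VI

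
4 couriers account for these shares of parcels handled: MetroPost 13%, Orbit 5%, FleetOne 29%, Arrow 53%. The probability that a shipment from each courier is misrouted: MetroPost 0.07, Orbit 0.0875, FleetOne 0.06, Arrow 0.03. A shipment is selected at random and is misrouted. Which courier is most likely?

Unnormalized posteriors (prior × likelihood):
  MetroPost: 0.13 × 0.07 = 0.0091
  Orbit: 0.05 × 0.0875 = 0.004375
  FleetOne: 0.29 × 0.06 = 0.0174
  Arrow: 0.53 × 0.03 = 0.0159
Total = 0.046775.
Largest term belongs to FleetOne, so FleetOne is most probable.

FleetOne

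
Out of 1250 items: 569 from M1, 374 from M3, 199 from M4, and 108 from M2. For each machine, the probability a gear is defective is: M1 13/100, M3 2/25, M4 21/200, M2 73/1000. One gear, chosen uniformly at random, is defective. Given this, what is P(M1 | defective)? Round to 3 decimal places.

Prior × likelihood for each hypothesis:
  M1: 0.4552 × 0.13 = 0.059176
  M3: 0.2992 × 0.08 = 0.023936
  M4: 0.1592 × 0.105 = 0.016716
  M2: 0.0864 × 0.073 = 0.0063072
Total = 0.1061352.
P(M1 | evidence) = 0.059176 / 0.1061352 ≈ 0.558.

0.558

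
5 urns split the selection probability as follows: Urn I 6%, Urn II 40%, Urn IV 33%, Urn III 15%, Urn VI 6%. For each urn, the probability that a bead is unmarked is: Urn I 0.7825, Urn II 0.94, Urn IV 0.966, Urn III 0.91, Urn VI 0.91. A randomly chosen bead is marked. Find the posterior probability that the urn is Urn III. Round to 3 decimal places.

Taking complements, P(marked | each) = Urn I 0.2175, Urn II 0.06, Urn IV 0.034, Urn III 0.09, Urn VI 0.09.
By Bayes' rule, posterior ∝ prior × likelihood:
  Urn I: 0.06 × 0.2175 = 0.01305
  Urn II: 0.4 × 0.06 = 0.024
  Urn IV: 0.33 × 0.034 = 0.01122
  Urn III: 0.15 × 0.09 = 0.0135
  Urn VI: 0.06 × 0.09 = 0.0054
Normalizing constant = 0.06717.
P(Urn III | evidence) = 0.0135 / 0.06717 ≈ 0.201.

0.201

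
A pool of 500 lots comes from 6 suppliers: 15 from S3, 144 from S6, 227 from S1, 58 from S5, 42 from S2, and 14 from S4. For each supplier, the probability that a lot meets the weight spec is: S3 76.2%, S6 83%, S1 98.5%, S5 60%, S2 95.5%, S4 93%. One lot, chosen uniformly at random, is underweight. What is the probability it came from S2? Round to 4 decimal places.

Taking complements, P(underweight | each) = S3 0.238, S6 0.17, S1 0.015, S5 0.4, S2 0.045, S4 0.07.
By Bayes' rule, posterior ∝ prior × likelihood:
  S3: 0.03 × 0.238 = 0.00714
  S6: 0.288 × 0.17 = 0.04896
  S1: 0.454 × 0.015 = 0.00681
  S5: 0.116 × 0.4 = 0.0464
  S2: 0.084 × 0.045 = 0.00378
  S4: 0.028 × 0.07 = 0.00196
Normalizing constant = 0.11505.
P(S2 | evidence) = 0.00378 / 0.11505 ≈ 0.0329.

0.0329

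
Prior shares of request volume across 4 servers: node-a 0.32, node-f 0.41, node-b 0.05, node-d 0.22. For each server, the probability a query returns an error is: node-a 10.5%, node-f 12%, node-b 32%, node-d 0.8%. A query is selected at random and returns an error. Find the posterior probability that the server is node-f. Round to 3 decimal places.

Unnormalized posteriors (prior × likelihood):
  node-a: 0.32 × 0.105 = 0.0336
  node-f: 0.41 × 0.12 = 0.0492
  node-b: 0.05 × 0.32 = 0.016
  node-d: 0.22 × 0.008 = 0.00176
Total = 0.10056.
P(node-f | evidence) = 0.0492 / 0.10056 ≈ 0.489.

0.489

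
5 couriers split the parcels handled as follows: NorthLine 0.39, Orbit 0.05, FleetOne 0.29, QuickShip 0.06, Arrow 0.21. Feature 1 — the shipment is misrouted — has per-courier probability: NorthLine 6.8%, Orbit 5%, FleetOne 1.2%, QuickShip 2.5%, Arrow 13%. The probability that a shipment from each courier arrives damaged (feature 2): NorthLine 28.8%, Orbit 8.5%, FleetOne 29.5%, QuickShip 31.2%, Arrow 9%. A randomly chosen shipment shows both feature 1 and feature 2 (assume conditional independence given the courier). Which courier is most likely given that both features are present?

Prior × likelihood for each hypothesis:
  NorthLine: 0.39 × 0.068 × 0.288 = 0.00763776
  Orbit: 0.05 × 0.05 × 0.085 = 0.0002125
  FleetOne: 0.29 × 0.012 × 0.295 = 0.0010266
  QuickShip: 0.06 × 0.025 × 0.312 = 0.000468
  Arrow: 0.21 × 0.13 × 0.09 = 0.002457
Sum = 0.01180186.
Largest term belongs to NorthLine, so NorthLine is most probable.

NorthLine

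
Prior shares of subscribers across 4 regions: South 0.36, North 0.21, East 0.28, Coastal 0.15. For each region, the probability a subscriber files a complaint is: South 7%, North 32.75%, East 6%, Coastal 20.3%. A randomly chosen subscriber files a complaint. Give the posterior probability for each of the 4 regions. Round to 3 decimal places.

By Bayes' rule, posterior ∝ prior × likelihood:
  South: 0.36 × 0.07 = 0.0252
  North: 0.21 × 0.3275 = 0.068775
  East: 0.28 × 0.06 = 0.0168
  Coastal: 0.15 × 0.203 = 0.03045
Sum = 0.141225.
P(South | complaint) = 0.0252/0.141225 ≈ 0.178
P(North | complaint) = 0.068775/0.141225 ≈ 0.487
P(East | complaint) = 0.0168/0.141225 ≈ 0.119
P(Coastal | complaint) = 0.03045/0.141225 ≈ 0.216

South 0.178, North 0.487, East 0.119, Coastal 0.216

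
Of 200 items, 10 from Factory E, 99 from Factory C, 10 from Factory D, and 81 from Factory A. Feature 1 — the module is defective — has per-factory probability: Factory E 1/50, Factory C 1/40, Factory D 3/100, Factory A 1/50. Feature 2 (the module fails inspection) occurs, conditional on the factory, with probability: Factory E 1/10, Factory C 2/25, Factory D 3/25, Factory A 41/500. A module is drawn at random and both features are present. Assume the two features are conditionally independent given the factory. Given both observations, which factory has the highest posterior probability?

Compute prior × likelihood for every hypothesis:
  Factory E: 0.05 × 0.02 × 0.1 = 0.0001
  Factory C: 0.495 × 0.025 × 0.08 = 0.00099
  Factory D: 0.05 × 0.03 × 0.12 = 0.00018
  Factory A: 0.405 × 0.02 × 0.082 = 0.0006642
Total = 0.0019342.
Largest term belongs to Factory C, so Factory C is most probable.

Factory C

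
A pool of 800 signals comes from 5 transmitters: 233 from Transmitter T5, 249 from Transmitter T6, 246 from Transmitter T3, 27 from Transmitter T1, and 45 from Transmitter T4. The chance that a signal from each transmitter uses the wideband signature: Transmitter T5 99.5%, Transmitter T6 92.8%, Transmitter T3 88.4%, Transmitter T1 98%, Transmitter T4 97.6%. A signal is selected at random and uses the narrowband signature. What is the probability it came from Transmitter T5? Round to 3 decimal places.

Taking complements, P(narrowband | each) = Transmitter T5 0.005, Transmitter T6 0.072, Transmitter T3 0.116, Transmitter T1 0.02, Transmitter T4 0.024.
Compute prior × likelihood for every hypothesis:
  Transmitter T5: 0.29125 × 0.005 = 0.00145625
  Transmitter T6: 0.31125 × 0.072 = 0.02241
  Transmitter T3: 0.3075 × 0.116 = 0.03567
  Transmitter T1: 0.03375 × 0.02 = 0.000675
  Transmitter T4: 0.05625 × 0.024 = 0.00135
Sum = 0.06156125.
P(Transmitter T5 | evidence) = 0.00145625 / 0.06156125 ≈ 0.024.

0.024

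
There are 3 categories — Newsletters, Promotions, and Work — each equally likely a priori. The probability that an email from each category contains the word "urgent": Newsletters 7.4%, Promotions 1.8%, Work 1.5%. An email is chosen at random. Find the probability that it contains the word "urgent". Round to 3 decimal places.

0.036

With a uniform prior (1/3 each), posterior ∝ likelihood:
  Newsletters: 0.074
  Promotions: 0.018
  Work: 0.015
P(urgent-flag) = (1/3) × (0.074 + 0.018 + 0.015) = 0.107/3 ≈ 0.036.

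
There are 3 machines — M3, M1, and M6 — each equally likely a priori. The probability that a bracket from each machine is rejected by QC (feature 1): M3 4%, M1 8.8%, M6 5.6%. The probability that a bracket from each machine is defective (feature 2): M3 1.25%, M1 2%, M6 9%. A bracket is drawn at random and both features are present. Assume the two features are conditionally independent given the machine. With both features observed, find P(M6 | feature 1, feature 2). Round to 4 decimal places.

0.6904

Since the prior is uniform, the posterior is proportional to the likelihood:
  M3: 0.04 × 0.0125 = 0.0005
  M1: 0.088 × 0.02 = 0.00176
  M6: 0.056 × 0.09 = 0.00504
Sum = 0.0073.
P(M6 | evidence) = 0.00504 / 0.0073 ≈ 0.6904.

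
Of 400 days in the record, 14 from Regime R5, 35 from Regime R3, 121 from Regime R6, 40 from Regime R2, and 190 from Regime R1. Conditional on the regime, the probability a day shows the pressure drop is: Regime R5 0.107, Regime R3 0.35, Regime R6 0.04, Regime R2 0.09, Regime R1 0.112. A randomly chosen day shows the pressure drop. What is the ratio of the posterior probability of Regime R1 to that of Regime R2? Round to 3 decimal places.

Prior × likelihood for each hypothesis:
  Regime R5: 0.035 × 0.107 = 0.003745
  Regime R3: 0.0875 × 0.35 = 0.030625
  Regime R6: 0.3025 × 0.04 = 0.0121
  Regime R2: 0.1 × 0.09 = 0.009
  Regime R1: 0.475 × 0.112 = 0.0532
Total = 0.10867.
The ratio is 0.0532 / 0.009 (the normalizer cancels) = 5.911.

5.911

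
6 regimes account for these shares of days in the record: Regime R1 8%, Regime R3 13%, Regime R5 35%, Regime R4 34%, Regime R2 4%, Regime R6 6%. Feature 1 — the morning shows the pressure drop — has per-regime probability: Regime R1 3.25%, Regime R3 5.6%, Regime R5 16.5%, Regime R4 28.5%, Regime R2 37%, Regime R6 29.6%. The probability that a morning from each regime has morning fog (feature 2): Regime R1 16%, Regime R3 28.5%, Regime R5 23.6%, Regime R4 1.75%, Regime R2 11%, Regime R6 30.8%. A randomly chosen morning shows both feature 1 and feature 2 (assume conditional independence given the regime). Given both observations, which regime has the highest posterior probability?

Regime R5

By Bayes' rule, posterior ∝ prior × likelihood:
  Regime R1: 0.08 × 0.0325 × 0.16 = 0.000416
  Regime R3: 0.13 × 0.056 × 0.285 = 0.0020748
  Regime R5: 0.35 × 0.165 × 0.236 = 0.013629
  Regime R4: 0.34 × 0.285 × 0.0175 = 0.00169575
  Regime R2: 0.04 × 0.37 × 0.11 = 0.001628
  Regime R6: 0.06 × 0.296 × 0.308 = 0.00547008
Total = 0.02491363.
Largest term belongs to Regime R5, so Regime R5 is most probable.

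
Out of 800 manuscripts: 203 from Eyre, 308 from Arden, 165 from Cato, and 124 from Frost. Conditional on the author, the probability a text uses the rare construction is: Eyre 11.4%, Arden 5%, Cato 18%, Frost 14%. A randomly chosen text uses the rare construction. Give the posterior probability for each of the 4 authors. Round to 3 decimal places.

Compute prior × likelihood for every hypothesis:
  Eyre: 0.25375 × 0.114 = 0.0289275
  Arden: 0.385 × 0.05 = 0.01925
  Cato: 0.20625 × 0.18 = 0.037125
  Frost: 0.155 × 0.14 = 0.0217
Normalizing constant = 0.1070025.
P(Eyre | rare-form) = 0.0289275/0.1070025 ≈ 0.270
P(Arden | rare-form) = 0.01925/0.1070025 ≈ 0.180
P(Cato | rare-form) = 0.037125/0.1070025 ≈ 0.347
P(Frost | rare-form) = 0.0217/0.1070025 ≈ 0.203

Eyre 0.270, Arden 0.180, Cato 0.347, Frost 0.203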